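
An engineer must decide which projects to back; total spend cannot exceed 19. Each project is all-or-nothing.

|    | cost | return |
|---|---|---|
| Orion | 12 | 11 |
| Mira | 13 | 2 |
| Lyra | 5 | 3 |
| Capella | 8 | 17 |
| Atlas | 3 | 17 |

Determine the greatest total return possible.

37

Allowing fractional choices, the relaxed optimum would be about 41.3, but projects are indivisible.
Capella + Atlas: cost 8 + 3 = 11 ≤ 19, return 17 + 17 = 34.
Lyra + Capella + Atlas: cost 5 + 8 + 3 = 16 ≤ 19, return 3 + 17 + 17 = 37.
Best is Lyra, Capella, and Atlas with total return 37.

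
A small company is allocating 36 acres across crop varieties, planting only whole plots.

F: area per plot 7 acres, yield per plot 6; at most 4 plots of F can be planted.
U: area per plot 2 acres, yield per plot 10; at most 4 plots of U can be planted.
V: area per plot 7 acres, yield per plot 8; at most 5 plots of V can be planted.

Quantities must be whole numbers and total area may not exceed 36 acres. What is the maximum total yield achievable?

1×F, 4×U, and 3×V: area 36 ≤ 36, yield 1·6 + 4·10 + 3·8 = 70.
4×U and 4×V: area 36 ≤ 36, yield 4·10 + 4·8 = 72.
Best is 72.

72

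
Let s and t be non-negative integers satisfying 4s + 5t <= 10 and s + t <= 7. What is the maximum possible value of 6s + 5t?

(s,t)=(2,0): 4·2+5·0=8≤10, 1·2+1·0=2≤7, objective 12.
(s,t)=(1,1): 4·1+5·1=9≤10, 1·1+1·1=2≤7, objective 11.
The best lattice point is (2,0), giving 12.

12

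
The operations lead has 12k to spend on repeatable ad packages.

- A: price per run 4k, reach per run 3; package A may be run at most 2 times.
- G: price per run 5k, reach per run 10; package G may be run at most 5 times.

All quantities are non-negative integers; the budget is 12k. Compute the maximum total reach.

20

G has the best ratio (10/5); taking only G gives at most 2×10 = 20 (stopped by the price limit).
Optimal: 2×G: price 10 ≤ 12, reach 2·10 = 20.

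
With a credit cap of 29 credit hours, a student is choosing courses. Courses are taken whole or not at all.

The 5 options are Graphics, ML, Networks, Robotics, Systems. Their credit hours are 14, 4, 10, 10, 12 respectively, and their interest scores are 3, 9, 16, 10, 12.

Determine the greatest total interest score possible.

37

Treat it as a binary knapsack problem.
Allowing fractional choices, the relaxed optimum would be about 40.0, but courses are indivisible.
ML + Networks + Systems: credit hours 4 + 10 + 12 = 26 ≤ 29, interest score 9 + 16 + 12 = 37.
ML + Networks + Robotics: credit hours 4 + 10 + 10 = 24 ≤ 29, interest score 9 + 16 + 10 = 35.
Best is ML, Networks, and Systems with total interest score 37.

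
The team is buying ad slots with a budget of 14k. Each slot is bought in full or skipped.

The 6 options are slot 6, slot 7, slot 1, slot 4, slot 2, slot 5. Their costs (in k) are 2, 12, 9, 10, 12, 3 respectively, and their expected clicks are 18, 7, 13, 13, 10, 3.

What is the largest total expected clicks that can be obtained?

34

slot 6 + slot 4: cost 2 + 10 = 12 ≤ 14, expected clicks 18 + 13 = 31.
slot 6 + slot 1: cost 2 + 9 = 11 ≤ 14, expected clicks 18 + 13 = 31.
slot 6 + slot 1 + slot 5: cost 2 + 9 + 3 = 14 ≤ 14, expected clicks 18 + 13 + 3 = 34.
Best is slot 6, slot 1, and slot 5 with total expected clicks 34.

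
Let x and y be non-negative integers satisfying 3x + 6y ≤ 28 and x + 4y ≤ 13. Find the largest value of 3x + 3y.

27

The continuous relaxation peaks at (9.33, 0) with value 28.00; rounding to a feasible lattice point costs some objective.
(x,y)=(9,0): 3·9+6·0=27≤28, 1·9+4·0=9≤13, objective 27.
(x,y)=(8,0): 3·8+6·0=24≤28, 1·8+4·0=8≤13, objective 24.
No feasible integer point exceeds 27.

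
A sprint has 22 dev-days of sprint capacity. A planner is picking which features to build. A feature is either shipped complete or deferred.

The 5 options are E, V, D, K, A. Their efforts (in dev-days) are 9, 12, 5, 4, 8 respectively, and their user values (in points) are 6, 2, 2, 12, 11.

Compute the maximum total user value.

29

This is an integer program with binary decision variables.
Allowing fractional choices, the relaxed optimum would be about 29.4, but features are indivisible.
D + K + A: effort 5 + 4 + 8 = 17 ≤ 22, user value 2 + 12 + 11 = 25.
E + K + A: effort 9 + 4 + 8 = 21 ≤ 22, user value 6 + 12 + 11 = 29.
Best is E, K, and A with total user value 29.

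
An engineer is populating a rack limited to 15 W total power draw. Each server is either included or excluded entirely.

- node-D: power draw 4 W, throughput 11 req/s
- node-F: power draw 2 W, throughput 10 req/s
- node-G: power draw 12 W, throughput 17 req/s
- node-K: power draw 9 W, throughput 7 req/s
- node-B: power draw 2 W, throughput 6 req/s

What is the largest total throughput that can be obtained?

28

Take node-D, node-F, and node-K: power draw 4 + 2 + 9 = 15 ≤ 15, throughput 11 + 10 + 7 = 28.
No other feasible combination does better.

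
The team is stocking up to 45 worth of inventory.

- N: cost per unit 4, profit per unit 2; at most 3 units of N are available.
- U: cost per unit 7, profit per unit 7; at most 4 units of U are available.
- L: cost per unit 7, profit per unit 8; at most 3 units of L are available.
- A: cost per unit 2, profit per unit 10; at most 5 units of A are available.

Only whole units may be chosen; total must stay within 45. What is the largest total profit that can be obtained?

A has the best ratio (10/2); taking only A gives at most 5×10 = 50 (stopped by the supply cap of 5).
Mixing does better — 2×U, 3×L, and 5×A: cost 45 ≤ 45, profit 2·7 + 3·8 + 5·10 = 88.

88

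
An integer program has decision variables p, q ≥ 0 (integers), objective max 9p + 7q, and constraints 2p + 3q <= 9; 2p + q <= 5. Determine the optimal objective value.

Relaxing integrality, the LP optimum is 27.50 at (p,q) = (1.5, 2), which is not an integer point.
(p,q)=(2,1): 2·2+3·1=7≤9, 2·2+1·1=5≤5, objective 25.
(p,q)=(1,2): 2·1+3·2=8≤9, 2·1+1·2=4≤5, objective 23.
(p,q)=(0,3): 2·0+3·3=9≤9, 2·0+1·3=3≤5, objective 21.
(p,q)=(2,0): 2·2+3·0=4≤9, 2·2+1·0=4≤5, objective 18.
No feasible integer point exceeds 25.

25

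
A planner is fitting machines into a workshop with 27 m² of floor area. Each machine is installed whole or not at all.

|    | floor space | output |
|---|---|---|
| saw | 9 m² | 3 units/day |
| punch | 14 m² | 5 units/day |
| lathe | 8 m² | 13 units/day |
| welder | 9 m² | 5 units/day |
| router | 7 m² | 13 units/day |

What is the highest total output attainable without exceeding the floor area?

31

saw + lathe + router: floor space 9 + 8 + 7 = 24 ≤ 27, output 3 + 13 + 13 = 29.
lathe + welder + router: floor space 8 + 9 + 7 = 24 ≤ 27, output 13 + 5 + 13 = 31.
Best is lathe, welder, and router with total output 31.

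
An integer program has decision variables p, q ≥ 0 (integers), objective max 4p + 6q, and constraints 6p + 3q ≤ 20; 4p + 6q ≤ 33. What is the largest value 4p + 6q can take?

30

(p,q)=(0,5): 6·0+3·5=15≤20, 4·0+6·5=30≤33, objective 30.
(p,q)=(1,4): 6·1+3·4=18≤20, 4·1+6·4=28≤33, objective 28.
(p,q)=(0,4): 6·0+3·4=12≤20, 4·0+6·4=24≤33, objective 24.
Maximum is 30 at (p,q)=(0,5).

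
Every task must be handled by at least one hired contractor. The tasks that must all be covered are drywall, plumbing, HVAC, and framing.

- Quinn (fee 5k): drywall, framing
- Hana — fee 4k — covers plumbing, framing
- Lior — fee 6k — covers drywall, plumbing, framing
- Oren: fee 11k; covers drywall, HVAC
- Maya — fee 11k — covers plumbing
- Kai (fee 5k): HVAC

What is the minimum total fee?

11

This is an integer covering problem.
Choose Lior and Kai: together they cover drywall, plumbing, HVAC, framing — every task.
Total fee: 6 + 5 = 11.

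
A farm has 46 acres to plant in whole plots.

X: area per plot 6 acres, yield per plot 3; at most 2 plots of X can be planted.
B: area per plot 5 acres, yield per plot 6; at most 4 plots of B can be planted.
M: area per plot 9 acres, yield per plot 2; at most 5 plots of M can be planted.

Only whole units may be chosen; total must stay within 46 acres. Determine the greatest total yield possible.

This is a bounded integer knapsack.
Take 2×X, 4×B, and 1×M: area 41 ≤ 46, yield 2·3 + 4·6 + 1·2 = 32.
B has the best ratio (6/5) and is taken to its limit of 4; remaining capacity is filled optimally with the others.

32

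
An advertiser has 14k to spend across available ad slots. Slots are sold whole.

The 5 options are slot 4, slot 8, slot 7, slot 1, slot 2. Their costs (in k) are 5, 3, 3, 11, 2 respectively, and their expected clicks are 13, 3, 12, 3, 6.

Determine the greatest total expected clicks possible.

slot 4 + slot 7 + slot 2: cost 5 + 3 + 2 = 10 ≤ 14, expected clicks 13 + 12 + 6 = 31.
slot 4 + slot 8 + slot 7 + slot 2: cost 5 + 3 + 3 + 2 = 13 ≤ 14, expected clicks 13 + 3 + 12 + 6 = 34.
slot 4 + slot 8 + slot 7: cost 5 + 3 + 3 = 11 ≤ 14, expected clicks 13 + 3 + 12 = 28.
Best is slot 4, slot 8, slot 7, and slot 2 with total expected clicks 34.

34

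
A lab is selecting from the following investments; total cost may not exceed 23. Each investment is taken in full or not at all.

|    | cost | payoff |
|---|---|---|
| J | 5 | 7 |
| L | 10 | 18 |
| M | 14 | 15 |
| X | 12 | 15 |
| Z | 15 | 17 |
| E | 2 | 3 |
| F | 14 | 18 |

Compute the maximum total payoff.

J + L + E: cost 5 + 10 + 2 = 17 ≤ 23, payoff 7 + 18 + 3 = 28.
L + X: cost 10 + 12 = 22 ≤ 23, payoff 18 + 15 = 33.
Best is L and X with total payoff 33.

33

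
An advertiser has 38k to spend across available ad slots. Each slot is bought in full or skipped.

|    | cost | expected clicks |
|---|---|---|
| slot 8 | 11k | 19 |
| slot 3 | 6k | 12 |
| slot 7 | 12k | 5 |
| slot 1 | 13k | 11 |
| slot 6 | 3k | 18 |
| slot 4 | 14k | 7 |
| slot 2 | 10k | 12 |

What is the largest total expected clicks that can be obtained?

slot 8 + slot 3 + slot 1 + slot 6: cost 11 + 6 + 13 + 3 = 33 ≤ 38, expected clicks 19 + 12 + 11 + 18 = 60.
slot 8 + slot 1 + slot 6 + slot 2: cost 11 + 13 + 3 + 10 = 37 ≤ 38, expected clicks 19 + 11 + 18 + 12 = 60.
slot 8 + slot 3 + slot 6 + slot 2: cost 11 + 6 + 3 + 10 = 30 ≤ 38, expected clicks 19 + 12 + 18 + 12 = 61.
Best is slot 8, slot 3, slot 6, and slot 2 with total expected clicks 61.

61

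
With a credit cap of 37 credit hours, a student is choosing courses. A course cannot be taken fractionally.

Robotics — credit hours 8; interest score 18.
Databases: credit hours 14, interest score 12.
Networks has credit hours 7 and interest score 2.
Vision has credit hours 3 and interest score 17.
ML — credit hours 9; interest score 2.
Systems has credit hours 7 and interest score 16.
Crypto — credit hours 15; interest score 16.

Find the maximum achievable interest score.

Allowing fractional choices, the relaxed optimum would be about 70.4, but courses are indivisible.
Robotics + Databases + Vision + Systems: credit hours 8 + 14 + 3 + 7 = 32 ≤ 37, interest score 18 + 12 + 17 + 16 = 63.
Robotics + Networks + Vision + ML + Systems: credit hours 8 + 7 + 3 + 9 + 7 = 34 ≤ 37, interest score 18 + 2 + 17 + 2 + 16 = 55.
Robotics + Vision + Systems + Crypto: credit hours 8 + 3 + 7 + 15 = 33 ≤ 37, interest score 18 + 17 + 16 + 16 = 67.
Best is Robotics, Vision, Systems, and Crypto with total interest score 67.

67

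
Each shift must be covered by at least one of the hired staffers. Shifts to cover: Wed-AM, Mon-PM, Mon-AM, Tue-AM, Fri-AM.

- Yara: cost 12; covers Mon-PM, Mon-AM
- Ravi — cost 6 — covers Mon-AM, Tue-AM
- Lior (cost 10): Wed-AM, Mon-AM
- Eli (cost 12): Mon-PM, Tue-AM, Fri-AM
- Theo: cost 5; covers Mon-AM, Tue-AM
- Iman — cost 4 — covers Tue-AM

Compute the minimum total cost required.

This is an integer covering problem.
The greedy cost-per-new-shift heuristic would pick Theo, Eli, and Lior for 27, but a cheaper cover exists.
Choose Lior and Eli: together they cover Wed-AM, Mon-PM, Mon-AM, Tue-AM, Fri-AM — every shift.
Total cost: 10 + 12 = 22.
No cover costs less than 22.

22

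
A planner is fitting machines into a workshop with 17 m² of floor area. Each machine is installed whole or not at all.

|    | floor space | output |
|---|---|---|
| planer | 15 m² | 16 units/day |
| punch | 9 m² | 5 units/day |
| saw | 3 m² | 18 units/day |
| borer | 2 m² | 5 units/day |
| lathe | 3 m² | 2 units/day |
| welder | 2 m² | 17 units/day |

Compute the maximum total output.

45

Allowing fractional choices, the relaxed optimum would be about 50.7, but machines are indivisible.
saw + borer + lathe + welder: floor space 3 + 2 + 3 + 2 = 10 ≤ 17, output 18 + 5 + 2 + 17 = 42.
punch + saw + borer + welder: floor space 9 + 3 + 2 + 2 = 16 ≤ 17, output 5 + 18 + 5 + 17 = 45.
Best is punch, saw, borer, and welder with total output 45.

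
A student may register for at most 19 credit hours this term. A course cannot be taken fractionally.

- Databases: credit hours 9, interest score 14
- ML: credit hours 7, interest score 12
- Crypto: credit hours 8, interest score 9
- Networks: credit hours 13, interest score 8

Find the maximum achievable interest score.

26

Allowing fractional choices, the relaxed optimum would be about 29.4, but courses are indivisible.
Databases + Crypto: credit hours 9 + 8 = 17 ≤ 19, interest score 14 + 9 = 23.
Databases + ML: credit hours 9 + 7 = 16 ≤ 19, interest score 14 + 12 = 26.
Best is Databases and ML with total interest score 26.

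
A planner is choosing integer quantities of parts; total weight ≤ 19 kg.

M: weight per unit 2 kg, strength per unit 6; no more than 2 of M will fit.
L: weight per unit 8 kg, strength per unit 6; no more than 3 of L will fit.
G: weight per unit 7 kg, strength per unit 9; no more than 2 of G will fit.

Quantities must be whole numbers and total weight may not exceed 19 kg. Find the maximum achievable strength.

30

Take 2×M and 2×G: weight 18 ≤ 19, strength 2·6 + 2·9 = 30.
M has the best ratio (6/2) and is taken to its limit of 2; remaining capacity is filled optimally with the others.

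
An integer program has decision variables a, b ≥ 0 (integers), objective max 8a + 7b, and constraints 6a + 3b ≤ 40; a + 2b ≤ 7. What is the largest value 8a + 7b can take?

48

(a,b)=(6,0) is feasible, giving 48.
(a,b)=(5,1) is feasible, giving 47.
No feasible integer point exceeds 48.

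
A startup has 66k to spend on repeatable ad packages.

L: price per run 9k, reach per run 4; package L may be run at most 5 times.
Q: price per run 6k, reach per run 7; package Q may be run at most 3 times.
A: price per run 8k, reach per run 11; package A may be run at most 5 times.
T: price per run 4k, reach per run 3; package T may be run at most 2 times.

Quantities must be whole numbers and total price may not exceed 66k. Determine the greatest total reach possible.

82

3×Q, 5×A, and 2×T: price 66 ≤ 66, reach 3·7 + 5·11 + 2·3 = 82.
3×Q, 5×A, and 1×T: price 62 ≤ 66, reach 3·7 + 5·11 + 1·3 = 79.
Best is 82.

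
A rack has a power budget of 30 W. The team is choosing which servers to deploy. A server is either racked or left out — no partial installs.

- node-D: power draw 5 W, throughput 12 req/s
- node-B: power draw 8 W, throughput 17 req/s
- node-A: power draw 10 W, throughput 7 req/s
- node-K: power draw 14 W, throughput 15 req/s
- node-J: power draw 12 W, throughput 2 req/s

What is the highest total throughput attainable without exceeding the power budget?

44

This is an integer program with binary decision variables.
Allowing fractional choices, the relaxed optimum would be about 46.1, but servers are indivisible.
node-D + node-B + node-K: power draw 5 + 8 + 14 = 27 ≤ 30, throughput 12 + 17 + 15 = 44.
node-D + node-B + node-A: power draw 5 + 8 + 10 = 23 ≤ 30, throughput 12 + 17 + 7 = 36.
Best is node-D, node-B, and node-K with total throughput 44.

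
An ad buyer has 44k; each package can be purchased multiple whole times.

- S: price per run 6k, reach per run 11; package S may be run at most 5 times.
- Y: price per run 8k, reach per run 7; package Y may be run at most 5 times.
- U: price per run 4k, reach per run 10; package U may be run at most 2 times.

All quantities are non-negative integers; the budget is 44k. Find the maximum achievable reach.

U has the best ratio (10/4); taking only U gives at most 2×10 = 20 (stopped by the supply cap of 2).
Mixing does better — 5×S and 2×U: price 38 ≤ 44, reach 5·11 + 2·10 = 75.

75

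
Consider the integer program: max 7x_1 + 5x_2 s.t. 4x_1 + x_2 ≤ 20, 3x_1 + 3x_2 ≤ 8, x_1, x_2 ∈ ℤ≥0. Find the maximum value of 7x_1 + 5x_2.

14

The continuous relaxation peaks at (2.67, 0) with value 18.67; rounding to a feasible lattice point costs some objective.
(x_1,x_2)=(2,0): 4·2+1·0=8≤20, 3·2+3·0=6≤8, objective 14.
(x_1,x_2)=(1,1): 4·1+1·1=5≤20, 3·1+3·1=6≤8, objective 12.
(x_1,x_2)=(1,0): 4·1+1·0=4≤20, 3·1+3·0=3≤8, objective 7.
No feasible integer point exceeds 14.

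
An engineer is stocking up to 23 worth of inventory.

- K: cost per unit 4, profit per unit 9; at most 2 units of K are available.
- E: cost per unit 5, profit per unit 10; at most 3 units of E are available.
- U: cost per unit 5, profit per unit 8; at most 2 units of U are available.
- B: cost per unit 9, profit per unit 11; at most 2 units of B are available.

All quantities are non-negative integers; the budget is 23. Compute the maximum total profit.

48

K has the best ratio (9/4); taking only K gives at most 2×9 = 18 (stopped by the supply cap of 2).
Mixing does better — 2×K and 3×E: cost 23 ≤ 23, profit 2·9 + 3·10 = 48.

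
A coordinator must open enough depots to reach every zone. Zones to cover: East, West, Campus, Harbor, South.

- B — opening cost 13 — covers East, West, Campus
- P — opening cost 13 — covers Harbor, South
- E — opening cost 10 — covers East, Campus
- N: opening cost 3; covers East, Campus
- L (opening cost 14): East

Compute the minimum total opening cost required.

26

This is an integer covering problem.
Choose B and P: together they cover East, West, Campus, Harbor, South — every zone.
Total opening cost: 13 + 13 = 26.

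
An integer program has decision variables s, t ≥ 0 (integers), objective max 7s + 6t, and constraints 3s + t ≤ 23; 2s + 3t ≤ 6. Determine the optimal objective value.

21

(s,t)=(3,0): 3·3+1·0=9≤23, 2·3+3·0=6≤6, objective 21.
(s,t)=(2,0): 3·2+1·0=6≤23, 2·2+3·0=4≤6, objective 14.
The best lattice point is (3,0), giving 21.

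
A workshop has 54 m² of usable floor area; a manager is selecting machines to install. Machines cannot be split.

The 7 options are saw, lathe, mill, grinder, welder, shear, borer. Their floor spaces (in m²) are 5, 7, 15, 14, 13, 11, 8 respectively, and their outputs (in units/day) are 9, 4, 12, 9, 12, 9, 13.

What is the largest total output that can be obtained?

55

Take saw, mill, welder, shear, and borer: floor space 5 + 15 + 13 + 11 + 8 = 52 ≤ 54, output 9 + 12 + 12 + 9 + 13 = 55.
No other feasible combination does better.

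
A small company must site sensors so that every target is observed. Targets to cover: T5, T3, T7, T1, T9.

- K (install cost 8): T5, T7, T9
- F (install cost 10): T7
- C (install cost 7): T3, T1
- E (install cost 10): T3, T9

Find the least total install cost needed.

15

Choose K and C: together they cover T5, T3, T7, T1, T9 — every target.
Total install cost: 8 + 7 = 15.
No cover costs less than 15.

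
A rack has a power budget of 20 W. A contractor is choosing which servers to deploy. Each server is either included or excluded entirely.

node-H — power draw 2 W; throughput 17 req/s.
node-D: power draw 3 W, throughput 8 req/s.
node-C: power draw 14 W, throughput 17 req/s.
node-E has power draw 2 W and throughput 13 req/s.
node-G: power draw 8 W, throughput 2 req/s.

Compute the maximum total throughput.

Take node-H, node-C, and node-E: power draw 2 + 14 + 2 = 18 ≤ 20, throughput 17 + 17 + 13 = 47.
No other feasible combination does better.

47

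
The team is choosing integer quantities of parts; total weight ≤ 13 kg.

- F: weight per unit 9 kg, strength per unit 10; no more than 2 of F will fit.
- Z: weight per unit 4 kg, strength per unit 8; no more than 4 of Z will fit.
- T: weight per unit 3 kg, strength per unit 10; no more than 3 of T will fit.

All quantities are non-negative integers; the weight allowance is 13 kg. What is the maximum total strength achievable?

3×T: weight 9 ≤ 13, strength 3·10 = 30.
1×Z and 3×T: weight 13 ≤ 13, strength 1·8 + 3·10 = 38.
Best is 38.

38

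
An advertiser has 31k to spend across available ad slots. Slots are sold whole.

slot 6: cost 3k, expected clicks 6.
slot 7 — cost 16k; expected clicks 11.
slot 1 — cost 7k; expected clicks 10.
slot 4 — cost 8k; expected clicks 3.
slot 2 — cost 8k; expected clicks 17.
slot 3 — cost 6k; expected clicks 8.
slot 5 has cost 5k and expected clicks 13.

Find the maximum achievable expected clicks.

54

slot 6 + slot 1 + slot 4 + slot 2 + slot 5: cost 3 + 7 + 8 + 8 + 5 = 31 ≤ 31, expected clicks 6 + 10 + 3 + 17 + 13 = 49.
slot 1 + slot 2 + slot 3 + slot 5: cost 7 + 8 + 6 + 5 = 26 ≤ 31, expected clicks 10 + 17 + 8 + 13 = 48.
slot 6 + slot 1 + slot 2 + slot 3 + slot 5: cost 3 + 7 + 8 + 6 + 5 = 29 ≤ 31, expected clicks 6 + 10 + 17 + 8 + 13 = 54.
Best is slot 6, slot 1, slot 2, slot 3, and slot 5 with total expected clicks 54.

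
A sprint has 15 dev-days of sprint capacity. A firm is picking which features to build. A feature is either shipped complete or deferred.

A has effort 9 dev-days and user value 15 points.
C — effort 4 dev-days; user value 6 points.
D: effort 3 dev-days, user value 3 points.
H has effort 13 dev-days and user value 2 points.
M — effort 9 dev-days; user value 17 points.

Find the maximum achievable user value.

Take C and M: effort 4 + 9 = 13 ≤ 15, user value 6 + 17 = 23.
No other feasible combination does better.

23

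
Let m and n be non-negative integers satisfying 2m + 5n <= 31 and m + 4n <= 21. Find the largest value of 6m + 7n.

90

Relaxing integrality, the LP optimum is 93.00 at (m,n) = (15.5, 0), which is not an integer point.
(m,n)=(15,0) is feasible, giving 90.
(m,n)=(14,0) is feasible, giving 84.
The best lattice point is (15,0), giving 90.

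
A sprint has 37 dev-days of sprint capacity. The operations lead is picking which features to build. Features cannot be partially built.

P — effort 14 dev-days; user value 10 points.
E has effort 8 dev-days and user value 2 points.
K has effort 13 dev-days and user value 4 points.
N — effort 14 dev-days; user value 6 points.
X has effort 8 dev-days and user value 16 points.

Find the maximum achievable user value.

Take P, N, and X: effort 14 + 14 + 8 = 36 ≤ 37, user value 10 + 6 + 16 = 32.
No other feasible combination does better.

32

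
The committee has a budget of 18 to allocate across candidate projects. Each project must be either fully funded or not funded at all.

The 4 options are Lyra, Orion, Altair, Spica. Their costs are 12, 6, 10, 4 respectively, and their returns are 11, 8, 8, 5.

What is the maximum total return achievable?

19

Allowing fractional choices, the relaxed optimum would be about 20.3, but projects are indivisible.
Lyra + Orion: cost 12 + 6 = 18 ≤ 18, return 11 + 8 = 19.
Orion + Altair: cost 6 + 10 = 16 ≤ 18, return 8 + 8 = 16.
Best is Lyra and Orion with total return 19.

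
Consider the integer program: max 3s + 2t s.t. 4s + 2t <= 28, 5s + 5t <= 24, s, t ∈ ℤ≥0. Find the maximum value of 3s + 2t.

12

Relaxing integrality, the LP optimum is 14.40 at (s,t) = (4.8, 0), which is not an integer point.
(s,t)=(4,0): 4·4+2·0=16≤28, 5·4+5·0=20≤24, objective 12.
(s,t)=(3,1): 4·3+2·1=14≤28, 5·3+5·1=20≤24, objective 11.
(s,t)=(3,0): 4·3+2·0=12≤28, 5·3+5·0=15≤24, objective 9.
The best lattice point is (4,0), giving 12.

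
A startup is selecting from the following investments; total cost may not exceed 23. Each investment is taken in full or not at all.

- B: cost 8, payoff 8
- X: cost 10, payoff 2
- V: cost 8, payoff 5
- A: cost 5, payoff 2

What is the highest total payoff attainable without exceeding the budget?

This is a 0-1 knapsack instance.
Allowing fractional choices, the relaxed optimum would be about 15.4, but investments are indivisible.
B + V + A: cost 8 + 8 + 5 = 21 ≤ 23, payoff 8 + 5 + 2 = 15.
B + X + A: cost 8 + 10 + 5 = 23 ≤ 23, payoff 8 + 2 + 2 = 12.
B + V: cost 8 + 8 = 16 ≤ 23, payoff 8 + 5 = 13.
Best is B, V, and A with total payoff 15.

15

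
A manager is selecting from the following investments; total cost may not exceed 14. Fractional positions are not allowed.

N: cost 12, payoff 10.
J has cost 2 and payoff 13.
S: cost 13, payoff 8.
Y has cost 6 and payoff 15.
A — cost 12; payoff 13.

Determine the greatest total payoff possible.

28

Treat it as a binary knapsack problem.
J + Y: cost 2 + 6 = 8 ≤ 14, payoff 13 + 15 = 28.
N + J: cost 12 + 2 = 14 ≤ 14, payoff 10 + 13 = 23.
J + A: cost 2 + 12 = 14 ≤ 14, payoff 13 + 13 = 26.
Best is J and Y with total payoff 28.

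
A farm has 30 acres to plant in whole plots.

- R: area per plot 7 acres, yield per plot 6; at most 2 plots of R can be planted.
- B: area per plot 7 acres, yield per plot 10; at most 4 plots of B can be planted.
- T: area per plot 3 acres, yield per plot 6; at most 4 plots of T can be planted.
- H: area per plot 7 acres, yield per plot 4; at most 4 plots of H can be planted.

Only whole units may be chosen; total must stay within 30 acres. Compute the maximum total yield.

Take 3×B and 3×T: area 30 ≤ 30, yield 3·10 + 3·6 = 48.
No other integer combination yields more.

48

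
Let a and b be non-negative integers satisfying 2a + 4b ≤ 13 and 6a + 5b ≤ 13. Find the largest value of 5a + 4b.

The continuous relaxation peaks at (2.17, 0) with value 10.83; rounding to a feasible lattice point costs some objective.
(a,b)=(2,0): 2·2+4·0=4≤13, 6·2+5·0=12≤13, objective 10.
(a,b)=(1,1): 2·1+4·1=6≤13, 6·1+5·1=11≤13, objective 9.
(a,b)=(1,0): 2·1+4·0=2≤13, 6·1+5·0=6≤13, objective 5.
No feasible integer point exceeds 10.

10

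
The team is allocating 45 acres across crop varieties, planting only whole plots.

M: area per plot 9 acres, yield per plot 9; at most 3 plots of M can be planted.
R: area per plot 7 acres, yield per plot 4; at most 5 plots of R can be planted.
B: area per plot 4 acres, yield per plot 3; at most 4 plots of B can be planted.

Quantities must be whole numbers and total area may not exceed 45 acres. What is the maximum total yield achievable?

Take 3×M and 4×B: area 43 ≤ 45, yield 3·9 + 4·3 = 39.
M has the best ratio (9/9) and is taken to its limit of 3; remaining capacity is filled optimally with the others.

39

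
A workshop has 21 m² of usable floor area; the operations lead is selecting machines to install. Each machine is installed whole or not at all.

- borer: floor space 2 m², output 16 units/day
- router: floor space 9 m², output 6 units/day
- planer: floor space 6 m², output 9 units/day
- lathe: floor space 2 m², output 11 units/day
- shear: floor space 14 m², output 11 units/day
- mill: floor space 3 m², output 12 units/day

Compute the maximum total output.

Allowing fractional choices, the relaxed optimum would be about 54.3, but machines are indivisible.
borer + lathe + shear + mill: floor space 2 + 2 + 14 + 3 = 21 ≤ 21, output 16 + 11 + 11 + 12 = 50.
borer + planer + lathe + mill: floor space 2 + 6 + 2 + 3 = 13 ≤ 21, output 16 + 9 + 11 + 12 = 48.
Best is borer, lathe, shear, and mill with total output 50.

50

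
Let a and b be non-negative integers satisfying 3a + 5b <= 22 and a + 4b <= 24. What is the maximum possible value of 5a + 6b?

(a,b)=(7,0) is feasible, giving 35.
(a,b)=(6,0) is feasible, giving 30.
No feasible integer point exceeds 35.

35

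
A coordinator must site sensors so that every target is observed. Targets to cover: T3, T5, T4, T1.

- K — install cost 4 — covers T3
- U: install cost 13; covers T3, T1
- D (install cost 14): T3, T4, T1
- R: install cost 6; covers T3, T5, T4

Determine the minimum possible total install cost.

Choose U and R: together they cover T3, T5, T4, T1 — every target.
Total install cost: 13 + 6 = 19.
No cover costs less than 19.

19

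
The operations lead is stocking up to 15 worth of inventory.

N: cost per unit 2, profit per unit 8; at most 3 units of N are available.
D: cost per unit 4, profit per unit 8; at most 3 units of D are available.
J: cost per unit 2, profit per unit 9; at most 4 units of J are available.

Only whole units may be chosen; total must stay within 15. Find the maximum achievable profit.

This is a bounded integer knapsack.
J has the best ratio (9/2); taking only J gives at most 4×9 = 36 (stopped by the supply cap of 4).
Mixing does better — 3×N and 4×J: cost 14 ≤ 15, profit 3·8 + 4·9 = 60.

60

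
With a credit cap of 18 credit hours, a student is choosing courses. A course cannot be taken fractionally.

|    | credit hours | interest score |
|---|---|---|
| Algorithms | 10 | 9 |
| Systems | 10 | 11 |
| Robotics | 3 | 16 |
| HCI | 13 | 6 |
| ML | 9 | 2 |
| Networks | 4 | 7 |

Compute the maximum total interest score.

34

Allowing fractional choices, the relaxed optimum would be about 34.9, but courses are indivisible.
Systems + Robotics + Networks: credit hours 10 + 3 + 4 = 17 ≤ 18, interest score 11 + 16 + 7 = 34.
Systems + Robotics: credit hours 10 + 3 = 13 ≤ 18, interest score 11 + 16 = 27.
Algorithms + Robotics + Networks: credit hours 10 + 3 + 4 = 17 ≤ 18, interest score 9 + 16 + 7 = 32.
Best is Systems, Robotics, and Networks with total interest score 34.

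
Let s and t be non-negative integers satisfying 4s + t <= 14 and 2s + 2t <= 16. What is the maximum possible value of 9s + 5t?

(s,t)=(2,6): 4·2+1·6=14≤14, 2·2+2·6=16≤16, objective 48.
(s,t)=(1,7): 4·1+1·7=11≤14, 2·1+2·7=16≤16, objective 44.
(s,t)=(2,5): 4·2+1·5=13≤14, 2·2+2·5=14≤16, objective 43.
No feasible integer point exceeds 48.

48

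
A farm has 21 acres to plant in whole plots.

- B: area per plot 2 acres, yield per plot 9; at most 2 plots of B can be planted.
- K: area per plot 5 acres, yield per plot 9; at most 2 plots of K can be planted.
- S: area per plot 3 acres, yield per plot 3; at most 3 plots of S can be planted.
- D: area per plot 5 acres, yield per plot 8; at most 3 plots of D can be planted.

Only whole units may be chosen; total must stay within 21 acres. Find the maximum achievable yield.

2×B, 2×K, and 1×D: area 19 ≤ 21, yield 2·9 + 2·9 + 1·8 = 44.
2×B, 1×K, and 2×D: area 19 ≤ 21, yield 2·9 + 1·9 + 2·8 = 43.
Best is 44.

44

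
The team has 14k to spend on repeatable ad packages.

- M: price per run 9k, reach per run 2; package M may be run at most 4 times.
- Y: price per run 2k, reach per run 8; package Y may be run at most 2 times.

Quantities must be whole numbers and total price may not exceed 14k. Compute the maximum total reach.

Take 1×M and 2×Y: price 13 ≤ 14, reach 1·2 + 2·8 = 18.
Y has the best ratio (8/2) and is taken to its limit of 2; remaining capacity is filled optimally with the others.

18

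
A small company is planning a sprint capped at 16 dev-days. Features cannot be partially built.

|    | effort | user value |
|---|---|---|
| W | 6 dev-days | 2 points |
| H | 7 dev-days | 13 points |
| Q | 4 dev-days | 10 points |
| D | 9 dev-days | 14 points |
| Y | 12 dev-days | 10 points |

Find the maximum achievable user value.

27

This is an integer program with binary decision variables.
Q + D: effort 4 + 9 = 13 ≤ 16, user value 10 + 14 = 24.
H + D: effort 7 + 9 = 16 ≤ 16, user value 13 + 14 = 27.
Best is H and D with total user value 27.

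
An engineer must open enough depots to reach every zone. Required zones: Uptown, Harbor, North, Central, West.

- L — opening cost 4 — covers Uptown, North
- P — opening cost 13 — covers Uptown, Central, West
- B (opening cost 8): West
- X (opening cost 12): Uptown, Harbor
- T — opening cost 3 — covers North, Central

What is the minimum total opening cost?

This is a weighted set-cover instance.
The greedy cost-per-new-zone heuristic would pick T, L, B, and X for 27, but a cheaper cover exists.
Choose B, X, and T: together they cover Uptown, Harbor, North, Central, West — every zone.
Total opening cost: 8 + 12 + 3 = 23.
No cover costs less than 23.

23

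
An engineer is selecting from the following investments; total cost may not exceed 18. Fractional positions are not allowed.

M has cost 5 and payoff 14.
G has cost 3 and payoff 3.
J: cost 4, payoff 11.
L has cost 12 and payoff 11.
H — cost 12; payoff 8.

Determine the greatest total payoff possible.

28

M + L: cost 5 + 12 = 17 ≤ 18, payoff 14 + 11 = 25.
M + J: cost 5 + 4 = 9 ≤ 18, payoff 14 + 11 = 25.
M + G + J: cost 5 + 3 + 4 = 12 ≤ 18, payoff 14 + 3 + 11 = 28.
Best is M, G, and J with total payoff 28.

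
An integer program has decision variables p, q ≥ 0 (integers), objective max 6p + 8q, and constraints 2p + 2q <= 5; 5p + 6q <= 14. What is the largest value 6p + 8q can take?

Relaxing integrality, the LP optimum is 18.67 at (p,q) = (0, 2.33), which is not an integer point.
(p,q)=(0,2): 2·0+2·2=4≤5, 5·0+6·2=12≤14, objective 16.
(p,q)=(1,1): 2·1+2·1=4≤5, 5·1+6·1=11≤14, objective 14.
No feasible integer point exceeds 16.

16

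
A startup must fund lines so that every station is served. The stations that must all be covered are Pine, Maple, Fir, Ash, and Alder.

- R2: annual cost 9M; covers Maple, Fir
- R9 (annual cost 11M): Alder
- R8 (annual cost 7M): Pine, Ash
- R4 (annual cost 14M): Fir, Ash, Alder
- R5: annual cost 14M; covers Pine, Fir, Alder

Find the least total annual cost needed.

27

This is an integer covering problem.
Choose R2, R9, and R8: together they cover Pine, Maple, Fir, Ash, Alder — every station.
Total annual cost: 9 + 11 + 7 = 27.
No cover costs less than 27.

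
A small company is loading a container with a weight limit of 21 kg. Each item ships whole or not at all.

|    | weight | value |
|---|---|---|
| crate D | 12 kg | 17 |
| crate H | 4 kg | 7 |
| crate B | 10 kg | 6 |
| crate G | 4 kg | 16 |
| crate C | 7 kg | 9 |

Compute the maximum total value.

40

Allowing fractional choices, the relaxed optimum would be about 41.3, but items are indivisible.
crate D + crate G: weight 12 + 4 = 16 ≤ 21, value 17 + 16 = 33.
crate D + crate H + crate G: weight 12 + 4 + 4 = 20 ≤ 21, value 17 + 7 + 16 = 40.
crate H + crate G + crate C: weight 4 + 4 + 7 = 15 ≤ 21, value 7 + 16 + 9 = 32.
Best is crate D, crate H, and crate G with total value 40.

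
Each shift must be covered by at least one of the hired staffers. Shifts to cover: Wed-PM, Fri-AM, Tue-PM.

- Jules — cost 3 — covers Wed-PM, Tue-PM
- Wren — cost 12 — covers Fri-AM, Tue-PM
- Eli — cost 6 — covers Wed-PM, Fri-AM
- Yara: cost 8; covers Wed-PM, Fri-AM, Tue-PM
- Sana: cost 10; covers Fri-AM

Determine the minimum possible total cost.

8

This is an integer covering problem.
The greedy cost-per-new-shift heuristic would pick Jules and Eli for 9, but a cheaper cover exists.
Yara alone covers Wed-PM, Fri-AM, Tue-PM — every shift.
Total cost: 8.
No cover costs less than 8.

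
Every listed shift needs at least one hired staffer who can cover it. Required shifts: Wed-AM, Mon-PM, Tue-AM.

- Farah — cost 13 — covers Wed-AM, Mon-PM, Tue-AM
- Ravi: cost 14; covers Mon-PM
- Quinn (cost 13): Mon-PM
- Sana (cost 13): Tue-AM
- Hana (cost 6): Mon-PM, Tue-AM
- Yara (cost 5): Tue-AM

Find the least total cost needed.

This is an integer covering problem.
The greedy cost-per-new-shift heuristic would pick Hana and Farah for 19, but a cheaper cover exists.
Farah alone covers Wed-AM, Mon-PM, Tue-AM — every shift.
Total cost: 13.
No cover costs less than 13.

13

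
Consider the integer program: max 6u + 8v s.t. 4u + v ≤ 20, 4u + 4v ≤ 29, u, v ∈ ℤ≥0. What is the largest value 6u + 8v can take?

(u,v)=(0,7) is feasible, giving 56.
(u,v)=(1,6) is feasible, giving 54.
(u,v)=(0,6) is feasible, giving 48.
The best lattice point is (0,7), giving 56.

56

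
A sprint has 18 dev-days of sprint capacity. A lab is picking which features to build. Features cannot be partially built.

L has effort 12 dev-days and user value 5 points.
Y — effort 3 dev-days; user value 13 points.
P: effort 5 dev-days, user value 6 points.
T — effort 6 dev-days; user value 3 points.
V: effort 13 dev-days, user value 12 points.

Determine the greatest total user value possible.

Y + V: effort 3 + 13 = 16 ≤ 18, user value 13 + 12 = 25.
Y + P: effort 3 + 5 = 8 ≤ 18, user value 13 + 6 = 19.
Y + P + T: effort 3 + 5 + 6 = 14 ≤ 18, user value 13 + 6 + 3 = 22.
Best is Y and V with total user value 25.

25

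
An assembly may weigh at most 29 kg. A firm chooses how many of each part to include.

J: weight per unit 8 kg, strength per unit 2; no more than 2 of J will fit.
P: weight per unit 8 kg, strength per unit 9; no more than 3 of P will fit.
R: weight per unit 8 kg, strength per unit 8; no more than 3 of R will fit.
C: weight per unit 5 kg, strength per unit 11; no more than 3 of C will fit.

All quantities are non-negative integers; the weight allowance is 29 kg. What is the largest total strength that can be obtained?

1×R and 3×C: weight 23 ≤ 29, strength 1·8 + 3·11 = 41.
1×P and 3×C: weight 23 ≤ 29, strength 1·9 + 3·11 = 42.
Best is 42.

42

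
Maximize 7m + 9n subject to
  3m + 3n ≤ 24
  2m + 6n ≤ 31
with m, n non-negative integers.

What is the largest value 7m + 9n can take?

62

The continuous relaxation peaks at (4.25, 3.75) with value 63.50; rounding to a feasible lattice point costs some objective.
(m,n)=(5,3) is feasible, giving 62.
(m,n)=(6,2) is feasible, giving 60.
(m,n)=(3,4) is feasible, giving 57.
The best lattice point is (5,3), giving 62.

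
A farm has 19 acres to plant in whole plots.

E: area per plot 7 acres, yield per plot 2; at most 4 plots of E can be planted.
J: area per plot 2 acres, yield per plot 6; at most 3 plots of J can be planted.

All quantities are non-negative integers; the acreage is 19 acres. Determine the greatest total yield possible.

20

3×J: area 6 ≤ 19, yield 3·6 = 18.
1×E and 3×J: area 13 ≤ 19, yield 1·2 + 3·6 = 20.
Best is 20.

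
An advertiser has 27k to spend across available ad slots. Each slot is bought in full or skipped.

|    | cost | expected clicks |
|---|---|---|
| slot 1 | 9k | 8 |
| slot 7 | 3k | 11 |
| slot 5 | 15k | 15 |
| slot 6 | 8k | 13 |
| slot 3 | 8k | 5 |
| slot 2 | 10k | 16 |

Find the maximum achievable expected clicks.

40

slot 7 + slot 6 + slot 2: cost 3 + 8 + 10 = 21 ≤ 27, expected clicks 11 + 13 + 16 = 40.
slot 7 + slot 5 + slot 6: cost 3 + 15 + 8 = 26 ≤ 27, expected clicks 11 + 15 + 13 = 39.
Best is slot 7, slot 6, and slot 2 with total expected clicks 40.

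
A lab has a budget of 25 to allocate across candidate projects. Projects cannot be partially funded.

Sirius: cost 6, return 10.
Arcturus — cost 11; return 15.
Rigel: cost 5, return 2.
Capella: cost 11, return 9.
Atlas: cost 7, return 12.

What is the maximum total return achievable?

37

This is a 0-1 knapsack instance.
Allowing fractional choices, the relaxed optimum would be about 37.8, but projects are indivisible.
Arcturus + Rigel + Atlas: cost 11 + 5 + 7 = 23 ≤ 25, return 15 + 2 + 12 = 29.
Sirius + Arcturus + Atlas: cost 6 + 11 + 7 = 24 ≤ 25, return 10 + 15 + 12 = 37.
Sirius + Capella + Atlas: cost 6 + 11 + 7 = 24 ≤ 25, return 10 + 9 + 12 = 31.
Best is Sirius, Arcturus, and Atlas with total return 37.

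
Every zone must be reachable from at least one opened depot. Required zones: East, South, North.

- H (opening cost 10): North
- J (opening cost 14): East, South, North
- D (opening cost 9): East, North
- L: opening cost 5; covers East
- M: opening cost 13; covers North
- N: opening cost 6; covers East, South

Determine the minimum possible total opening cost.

14

The greedy cost-per-new-zone heuristic would pick N and D for 15, but a cheaper cover exists.
J alone covers East, South, North — every zone.
Total opening cost: 14.
No cover costs less than 14.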